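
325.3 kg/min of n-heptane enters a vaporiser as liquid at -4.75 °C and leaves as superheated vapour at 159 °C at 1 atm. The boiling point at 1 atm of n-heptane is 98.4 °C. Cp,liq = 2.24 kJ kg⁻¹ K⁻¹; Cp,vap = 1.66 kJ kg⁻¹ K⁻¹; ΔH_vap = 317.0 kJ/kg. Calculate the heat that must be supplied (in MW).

liquid -4.75→98.4 °C: 231.06 kJ/kg
vaporisation at 98.4 °C: 317 kJ/kg
vapour 98.4→159 °C: 100.6 kJ/kg
Δh = 231.06 + 317 + 100.6 = 648.65 kJ/kg
Q = ṁ·Δh = 325.3 kg/min × 648.65 kJ/kg = 211010 kJ/min
|Q| = 3516.8 kW = 3.5168 MW

Q = 3.52 MW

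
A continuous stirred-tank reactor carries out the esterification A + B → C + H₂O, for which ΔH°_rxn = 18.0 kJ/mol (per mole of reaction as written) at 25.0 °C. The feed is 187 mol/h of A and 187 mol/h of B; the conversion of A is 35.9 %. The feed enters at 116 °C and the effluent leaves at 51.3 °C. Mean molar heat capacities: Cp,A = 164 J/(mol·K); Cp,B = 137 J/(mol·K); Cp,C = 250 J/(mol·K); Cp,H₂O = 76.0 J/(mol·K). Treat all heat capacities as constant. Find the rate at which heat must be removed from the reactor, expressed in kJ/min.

Q_out = 39.8 kJ/min

Extent of reaction ξ = 0.359 × 187 = 67.133 mol/h
Reaction term: ξ·ΔH°_rxn = 67.133 × 18.0 = 1208.4 kJ/h
Sensible, feed 116→25 °C: -5122.1 kJ/h
Outlet flows (mol/h): A 119.87, B 119.87, C 67.133, H₂O 67.133
Sensible, products 25→51.3 °C: 1524.5 kJ/h
Q = ΔH = -2389.2 kJ/h = -0.66368 kW
Heat removed = 39.821 kJ/min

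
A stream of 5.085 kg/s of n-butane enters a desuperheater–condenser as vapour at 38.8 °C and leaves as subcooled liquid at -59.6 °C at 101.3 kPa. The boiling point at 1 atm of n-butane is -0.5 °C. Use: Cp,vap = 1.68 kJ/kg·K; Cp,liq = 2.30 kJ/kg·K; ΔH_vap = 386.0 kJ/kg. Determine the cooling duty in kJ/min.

vapour 38.8→-0.5 °C: -66.024 kJ/kg
condensation at -0.5 °C: -386 kJ/kg
liquid -0.5→-59.6 °C: -135.93 kJ/kg
Δh = -66.024 + -386 + -135.93 = -587.95 kJ/kg
Q = ṁ·Δh = 5.085 kg/s × -587.95 kJ/kg = -2989.7 kJ/s
|Q| = 2989.7 kW = 179380 kJ/min

Q_c = 179000 kJ/min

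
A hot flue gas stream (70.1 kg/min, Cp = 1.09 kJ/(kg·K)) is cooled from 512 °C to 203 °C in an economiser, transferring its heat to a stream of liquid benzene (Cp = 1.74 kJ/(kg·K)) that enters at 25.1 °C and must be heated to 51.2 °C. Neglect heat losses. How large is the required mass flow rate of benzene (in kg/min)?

Heat released by hot stream: Q = 70.1 × 1.09 × (512 − 203) = 23610 kJ/min
Energy balance on cold side (adiabatic exchanger): Q = ṁ_c·Cp_c·(T_c,out − T_c,in)
ṁ_c = 23610 / [1.74 × (51.2 − 25.1)] = 519.89 kg/min

ṁ_c = 520 kg/min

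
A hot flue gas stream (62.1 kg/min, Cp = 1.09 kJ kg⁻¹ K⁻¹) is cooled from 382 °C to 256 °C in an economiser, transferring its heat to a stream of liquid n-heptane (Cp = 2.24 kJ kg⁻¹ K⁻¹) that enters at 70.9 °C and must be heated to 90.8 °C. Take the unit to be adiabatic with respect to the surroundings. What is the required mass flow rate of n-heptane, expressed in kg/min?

ṁ_c = 191 kg/min

Heat released by hot stream: Q = 62.1 × 1.09 × (382 − 256) = 8528.8 kJ/min
Energy balance on cold side (adiabatic exchanger): Q = ṁ_c·Cp_c·(T_c,out − T_c,in)
ṁ_c = 8528.8 / [2.24 × (90.8 − 70.9)] = 191.33 kg/min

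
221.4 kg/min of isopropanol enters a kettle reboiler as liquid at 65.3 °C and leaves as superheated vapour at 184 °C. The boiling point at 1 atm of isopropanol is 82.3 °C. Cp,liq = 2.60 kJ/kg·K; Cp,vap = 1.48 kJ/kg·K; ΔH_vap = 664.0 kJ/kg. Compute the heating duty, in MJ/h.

Q = 11400 MJ/h

liquid 65.3→82.3 °C: 44.2 kJ/kg
vaporisation at 82.3 °C: 664 kJ/kg
vapour 82.3→184 °C: 150.52 kJ/kg
Δh = 44.2 + 664 + 150.52 = 858.72 kJ/kg
Q = ṁ·Δh = 221.4 kg/min × 858.72 kJ/kg = 190120 kJ/min
|Q| = 3168.7 kW = 11407 MJ/h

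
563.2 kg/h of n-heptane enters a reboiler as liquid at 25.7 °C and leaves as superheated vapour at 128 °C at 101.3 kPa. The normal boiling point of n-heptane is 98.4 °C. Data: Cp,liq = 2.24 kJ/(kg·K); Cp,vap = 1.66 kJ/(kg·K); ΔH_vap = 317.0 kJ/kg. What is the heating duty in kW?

liquid 25.7→98.4 °C: 162.85 kJ/kg
vaporisation at 98.4 °C: 317 kJ/kg
vapour 98.4→128 °C: 49.136 kJ/kg
Δh = 162.85 + 317 + 49.136 = 528.98 kJ/kg
Q = ṁ·Δh = 563.2 kg/h × 528.98 kJ/kg = 297920 kJ/h
|Q| = 82.757 kW

Q = 82.8 kW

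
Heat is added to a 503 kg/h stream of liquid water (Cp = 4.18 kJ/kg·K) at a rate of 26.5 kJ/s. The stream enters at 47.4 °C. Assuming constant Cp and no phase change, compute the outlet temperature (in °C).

Q = 26.5 kJ/s = 95400 kJ/h
ΔT = Q/(ṁ·Cp) = 95400/(503×4.18) = 45.374 K
T_out = 47.4 + 45.374 = 92.774 °C

T_out = 92.8 °C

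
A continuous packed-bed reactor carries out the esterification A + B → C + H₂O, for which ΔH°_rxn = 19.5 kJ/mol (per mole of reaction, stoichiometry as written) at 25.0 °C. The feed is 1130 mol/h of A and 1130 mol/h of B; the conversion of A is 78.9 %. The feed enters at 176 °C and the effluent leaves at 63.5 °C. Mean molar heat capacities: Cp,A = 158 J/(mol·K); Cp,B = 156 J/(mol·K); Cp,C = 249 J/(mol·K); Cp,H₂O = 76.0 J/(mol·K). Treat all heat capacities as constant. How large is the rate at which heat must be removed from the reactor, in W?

Q_out = 6150 W

Extent of reaction ξ = 0.789 × 1130 = 891.57 mol/h
Reaction term: ξ·ΔH°_rxn = 891.57 × 19.5 = 17386 kJ/h
Sensible, feed 176→25 °C: -53578 kJ/h
Outlet flows (mol/h): A 238.43, B 238.43, C 891.57, H₂O 891.57
Sensible, products 25→63.5 °C: 14038 kJ/h
Q = ΔH = -22154 kJ/h = -6.1539 kW
Heat removed = 6153.9 W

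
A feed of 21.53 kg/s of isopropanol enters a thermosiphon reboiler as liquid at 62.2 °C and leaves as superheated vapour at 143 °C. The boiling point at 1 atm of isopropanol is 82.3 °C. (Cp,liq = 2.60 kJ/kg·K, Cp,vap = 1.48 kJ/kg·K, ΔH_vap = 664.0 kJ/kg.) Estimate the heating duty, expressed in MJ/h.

Q = 62500 MJ/h

liquid 62.2→82.3 °C: 52.26 kJ/kg
vaporisation at 82.3 °C: 664 kJ/kg
vapour 82.3→143 °C: 89.836 kJ/kg
Δh = 52.26 + 664 + 89.836 = 806.1 kJ/kg
Q = ṁ·Δh = 21.53 kg/s × 806.1 kJ/kg = 17355 kJ/s
|Q| = 17355 kW = 62479 MJ/h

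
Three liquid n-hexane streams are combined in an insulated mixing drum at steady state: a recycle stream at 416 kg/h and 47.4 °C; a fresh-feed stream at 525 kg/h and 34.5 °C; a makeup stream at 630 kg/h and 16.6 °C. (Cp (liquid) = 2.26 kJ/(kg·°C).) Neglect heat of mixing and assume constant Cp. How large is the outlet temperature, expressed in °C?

Adiabatic, steady state ⇒ Σ ṁᵢCp,ᵢ(T_out − Tᵢ) = 0
Σ ṁᵢCp,ᵢTᵢ = 416×2.26×47.4 + 525×2.26×34.5 + 630×2.26×16.6 = 109130
Σ ṁᵢCp,ᵢ = 416×2.26 + 525×2.26 + 630×2.26 = 3550.5
T_out = 109130 / 3550.5 = 30.738 °C

T_out = 30.7 °C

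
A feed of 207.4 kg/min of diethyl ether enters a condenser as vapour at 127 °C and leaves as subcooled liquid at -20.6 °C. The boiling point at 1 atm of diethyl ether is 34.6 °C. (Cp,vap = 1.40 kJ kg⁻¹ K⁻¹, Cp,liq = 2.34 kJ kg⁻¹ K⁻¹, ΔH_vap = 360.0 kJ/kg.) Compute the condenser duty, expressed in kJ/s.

Q_c = 2140 kJ/s

vapour 127→34.6 °C: -129.36 kJ/kg
condensation at 34.6 °C: -360 kJ/kg
liquid 34.6→-20.6 °C: -129.17 kJ/kg
Δh = -129.36 + -360 + -129.17 = -618.53 kJ/kg
Q = ṁ·Δh = 207.4 kg/min × -618.53 kJ/kg = -128280 kJ/min
|Q| = 2138 kW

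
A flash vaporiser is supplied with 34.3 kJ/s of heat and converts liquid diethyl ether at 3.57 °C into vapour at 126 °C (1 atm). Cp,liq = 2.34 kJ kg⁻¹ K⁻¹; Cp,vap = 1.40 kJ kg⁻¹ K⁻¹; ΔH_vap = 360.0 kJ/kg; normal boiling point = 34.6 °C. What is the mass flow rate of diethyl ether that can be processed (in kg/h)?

Δh = 2.34×(34.6−3.57) + 360.0 + 1.40×(126−34.6) = 560.57 kJ/kg
Q = 34.3 kJ/s = 34.3 kJ/s = 123480 kJ/h
ṁ = Q/Δh = 123480 / 560.57 = 220.28 kg/h

ṁ = 220 kg/h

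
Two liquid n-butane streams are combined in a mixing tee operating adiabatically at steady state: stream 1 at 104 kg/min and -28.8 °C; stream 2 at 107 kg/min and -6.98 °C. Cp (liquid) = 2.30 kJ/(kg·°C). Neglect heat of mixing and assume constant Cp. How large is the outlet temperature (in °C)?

T_out = -17.7 °C

No heat crosses the boundary, so H_out = H_in.
T_out = Σ ṁᵢCp,ᵢTᵢ / Σ ṁᵢCp,ᵢ
      = -8606.7 / 485.3 = -17.735 °C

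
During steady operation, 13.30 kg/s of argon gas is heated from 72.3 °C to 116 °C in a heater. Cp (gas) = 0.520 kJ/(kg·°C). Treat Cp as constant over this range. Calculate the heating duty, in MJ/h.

Q = 1090 MJ/h

Q = ṁ·Cp·ΔT = 13.30 × 0.520 × (116 − 72.3) = 302.23 kJ/s
Heating duty = 1088 MJ/h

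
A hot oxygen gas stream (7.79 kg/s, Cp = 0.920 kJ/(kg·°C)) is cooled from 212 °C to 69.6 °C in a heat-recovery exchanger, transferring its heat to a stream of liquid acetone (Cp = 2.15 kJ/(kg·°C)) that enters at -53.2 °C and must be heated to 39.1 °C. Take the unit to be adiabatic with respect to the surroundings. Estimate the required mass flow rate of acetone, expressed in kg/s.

Heat released by hot stream: Q = 7.79 × 0.920 × (212 − 69.6) = 1020.6 kJ/s
Energy balance on cold side (adiabatic exchanger): Q = ṁ_c·Cp_c·(T_c,out − T_c,in)
ṁ_c = 1020.6 / [2.15 × (39.1 − -53.2)] = 5.1427 kg/s

ṁ_c = 5.14 kg/s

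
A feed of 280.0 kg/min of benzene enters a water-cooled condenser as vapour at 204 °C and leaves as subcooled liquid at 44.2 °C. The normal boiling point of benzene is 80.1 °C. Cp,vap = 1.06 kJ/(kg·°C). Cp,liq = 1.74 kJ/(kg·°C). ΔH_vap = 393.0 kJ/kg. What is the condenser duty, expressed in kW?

vapour 204→80.1 °C: -131.33 kJ/kg
condensation at 80.1 °C: -393 kJ/kg
liquid 80.1→44.2 °C: -62.466 kJ/kg
Δh = -131.33 + -393 + -62.466 = -586.8 kJ/kg
Q = ṁ·Δh = 280.0 kg/min × -586.8 kJ/kg = -164300 kJ/min
|Q| = 2738.4 kW

Q_c = 2740 kW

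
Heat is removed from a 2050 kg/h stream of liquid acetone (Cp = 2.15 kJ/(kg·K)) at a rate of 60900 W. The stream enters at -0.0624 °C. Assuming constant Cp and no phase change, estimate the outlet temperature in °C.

Q = 60900 W = 219240 kJ/h
ΔT = Q/(ṁ·Cp) = 219240/(2050×2.15) = 49.742 K
T_out = -0.0624 − 49.742 = -49.805 °C

T_out = -49.8 °C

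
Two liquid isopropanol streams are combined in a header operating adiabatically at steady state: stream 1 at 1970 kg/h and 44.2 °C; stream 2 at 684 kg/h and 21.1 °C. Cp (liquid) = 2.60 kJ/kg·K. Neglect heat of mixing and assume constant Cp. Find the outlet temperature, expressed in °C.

T_out = 38.2 °C

No heat crosses the boundary, so H_out = H_in.
Σ ṁᵢCp,ᵢTᵢ = 1970×2.60×44.2 + 684×2.60×21.1 = 263920
Σ ṁᵢCp,ᵢ = 1970×2.60 + 684×2.60 = 6900.4
T_out = 263920 / 6900.4 = 38.247 °C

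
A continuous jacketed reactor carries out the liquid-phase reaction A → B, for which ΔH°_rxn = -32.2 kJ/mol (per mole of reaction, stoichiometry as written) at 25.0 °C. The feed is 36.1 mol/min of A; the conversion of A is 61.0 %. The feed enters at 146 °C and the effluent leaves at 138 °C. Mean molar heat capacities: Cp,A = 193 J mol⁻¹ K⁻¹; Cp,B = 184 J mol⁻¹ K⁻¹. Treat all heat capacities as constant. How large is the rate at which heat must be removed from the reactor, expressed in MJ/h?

Q_out = 47.2 MJ/h

Extent of reaction ξ = 0.610 × 36.1 = 22.021 mol/min
Reaction term: ξ·ΔH°_rxn = 22.021 × -32.2 = -709.08 kJ/min
Sensible, feed 146→25 °C: -843.04 kJ/min
Outlet flows (mol/min): A 14.079, B 22.021
Sensible, products 25→138 °C: 764.91 kJ/min
Q = ΔH = -787.21 kJ/min = -13.12 kW
Heat removed = 47.233 MJ/h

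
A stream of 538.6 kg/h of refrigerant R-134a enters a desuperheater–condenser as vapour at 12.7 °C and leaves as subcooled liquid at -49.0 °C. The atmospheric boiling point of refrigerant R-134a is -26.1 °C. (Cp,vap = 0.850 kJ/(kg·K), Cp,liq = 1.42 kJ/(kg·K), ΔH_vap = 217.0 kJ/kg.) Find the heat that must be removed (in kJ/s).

vapour 12.7→-26.1 °C: -32.98 kJ/kg
condensation at -26.1 °C: -217 kJ/kg
liquid -26.1→-49.0 °C: -32.518 kJ/kg
Δh = -32.98 + -217 + -32.518 = -282.5 kJ/kg
Q = ṁ·Δh = 538.6 kg/h × -282.5 kJ/kg = -152150 kJ/h
|Q| = 42.265 kW

Q_c = 42.3 kJ/s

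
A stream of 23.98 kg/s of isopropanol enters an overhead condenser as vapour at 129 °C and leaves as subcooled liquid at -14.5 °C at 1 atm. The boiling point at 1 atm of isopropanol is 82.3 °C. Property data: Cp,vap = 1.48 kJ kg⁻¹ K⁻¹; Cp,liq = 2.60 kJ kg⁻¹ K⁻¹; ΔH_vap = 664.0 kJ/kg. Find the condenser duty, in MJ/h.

Q_c = 85000 MJ/h

vapour 129→82.3 °C: -69.116 kJ/kg
condensation at 82.3 °C: -664 kJ/kg
liquid 82.3→-14.5 °C: -251.68 kJ/kg
Δh = -69.116 + -664 + -251.68 = -984.8 kJ/kg
Q = ṁ·Δh = 23.98 kg/s × -984.8 kJ/kg = -23615 kJ/s
|Q| = 23615 kW = 85015 MJ/h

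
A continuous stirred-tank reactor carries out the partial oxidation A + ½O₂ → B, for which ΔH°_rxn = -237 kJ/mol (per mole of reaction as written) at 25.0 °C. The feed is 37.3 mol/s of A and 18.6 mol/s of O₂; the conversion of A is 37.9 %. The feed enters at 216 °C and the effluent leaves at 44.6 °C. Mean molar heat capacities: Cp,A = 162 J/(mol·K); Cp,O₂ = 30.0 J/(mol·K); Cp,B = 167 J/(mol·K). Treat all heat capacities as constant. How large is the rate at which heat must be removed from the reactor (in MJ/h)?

Q_out = 16100 MJ/h

Extent of reaction ξ = 0.379 × 37.3 = 14.137 mol/s
Reaction term: ξ·ΔH°_rxn = 14.137 × -237 = -3350.4 kJ/s
Sensible, feed 216→25 °C: -1260.7 kJ/s
Outlet flows (mol/s): A 23.163, O₂ 11.532, B 14.137
Sensible, products 25→44.6 °C: 126.6 kJ/s
Q = ΔH = -4484.5 kJ/s = -4484.5 kW
Heat removed = 16144 MJ/h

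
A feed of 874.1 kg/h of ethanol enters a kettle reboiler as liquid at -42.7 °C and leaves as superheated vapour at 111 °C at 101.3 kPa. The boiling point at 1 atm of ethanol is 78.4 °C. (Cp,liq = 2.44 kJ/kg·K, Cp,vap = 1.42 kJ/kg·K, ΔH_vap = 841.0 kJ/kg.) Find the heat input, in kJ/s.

Q = 287 kJ/s

liquid -42.7→78.4 °C: 295.48 kJ/kg
vaporisation at 78.4 °C: 841 kJ/kg
vapour 78.4→111 °C: 46.292 kJ/kg
Δh = 295.48 + 841 + 46.292 = 1182.8 kJ/kg
Q = ṁ·Δh = 874.1 kg/h × 1182.8 kJ/kg = 1.0339e+06 kJ/h
|Q| = 287.18 kW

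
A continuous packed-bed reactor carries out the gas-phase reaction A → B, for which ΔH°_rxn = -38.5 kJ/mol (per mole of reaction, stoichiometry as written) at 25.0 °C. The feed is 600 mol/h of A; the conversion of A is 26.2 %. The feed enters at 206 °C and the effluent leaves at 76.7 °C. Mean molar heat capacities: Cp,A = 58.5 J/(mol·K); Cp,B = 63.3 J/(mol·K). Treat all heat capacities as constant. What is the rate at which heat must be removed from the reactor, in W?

Extent of reaction ξ = 0.262 × 600 = 157.2 mol/h
Reaction term: ξ·ΔH°_rxn = 157.2 × -38.5 = -6052.2 kJ/h
Sensible, feed 206→25 °C: -6353.1 kJ/h
Outlet flows (mol/h): A 442.8, B 157.2
Sensible, products 25→76.7 °C: 1853.7 kJ/h
Q = ΔH = -10552 kJ/h = -2.931 kW
Heat removed = 2931 W

Q_out = 2930 W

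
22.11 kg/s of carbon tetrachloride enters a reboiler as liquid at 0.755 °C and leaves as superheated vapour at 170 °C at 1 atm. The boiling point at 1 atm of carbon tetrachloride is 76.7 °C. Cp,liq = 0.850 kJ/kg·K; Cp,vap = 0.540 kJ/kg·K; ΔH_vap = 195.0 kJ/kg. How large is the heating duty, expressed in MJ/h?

Q = 24700 MJ/h

liquid 0.755→76.7 °C: 64.553 kJ/kg
vaporisation at 76.7 °C: 195 kJ/kg
vapour 76.7→170 °C: 50.382 kJ/kg
Δh = 64.553 + 195 + 50.382 = 309.94 kJ/kg
Q = ṁ·Δh = 22.11 kg/s × 309.94 kJ/kg = 6852.7 kJ/s
|Q| = 6852.7 kW = 24670 MJ/h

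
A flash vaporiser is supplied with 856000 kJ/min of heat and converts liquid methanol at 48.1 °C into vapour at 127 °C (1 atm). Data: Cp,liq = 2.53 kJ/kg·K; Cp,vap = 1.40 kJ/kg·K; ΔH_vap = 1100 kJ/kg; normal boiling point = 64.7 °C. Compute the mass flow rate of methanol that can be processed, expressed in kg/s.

Δh = 2.53×(64.7−48.1) + 1100 + 1.40×(127−64.7) = 1229.2 kJ/kg
Q = 856000 kJ/min = 14267 kJ/s = 14267 kJ/s
ṁ = Q/Δh = 14267 / 1229.2 = 11.606 kg/s

ṁ = 11.6 kg/s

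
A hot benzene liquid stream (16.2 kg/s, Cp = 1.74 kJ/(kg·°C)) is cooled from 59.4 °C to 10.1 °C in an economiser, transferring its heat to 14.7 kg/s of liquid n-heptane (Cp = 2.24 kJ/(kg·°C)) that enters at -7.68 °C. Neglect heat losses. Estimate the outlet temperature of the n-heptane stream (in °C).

T_c,out = 34.5 °C

Heat released by hot stream: Q = 16.2 × 1.74 × (59.4 − 10.1) = 1389.7 kJ/s
Energy balance on cold side (adiabatic exchanger): Q = ṁ_c·Cp_c·(T_c,out − T_c,in)
T_c,out = -7.68 + 1389.7/(14.7 × 2.24) = 34.523 °C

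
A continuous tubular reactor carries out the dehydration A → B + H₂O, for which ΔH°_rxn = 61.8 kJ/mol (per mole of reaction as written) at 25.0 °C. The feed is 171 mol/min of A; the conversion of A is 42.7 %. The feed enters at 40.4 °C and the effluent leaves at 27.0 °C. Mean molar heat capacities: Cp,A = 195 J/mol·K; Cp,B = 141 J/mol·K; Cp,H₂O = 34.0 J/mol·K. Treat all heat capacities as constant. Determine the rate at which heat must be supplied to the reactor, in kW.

Q_in = 67.7 kW

Extent of reaction ξ = 0.427 × 171 = 73.017 mol/min
Reaction term: ξ·ΔH°_rxn = 73.017 × 61.8 = 4512.5 kJ/min
Sensible, feed 40.4→25 °C: -513.51 kJ/min
Outlet flows (mol/min): A 97.983, B 73.017, H₂O 73.017
Sensible, products 25→27.0 °C: 63.769 kJ/min
Q = ΔH = 4062.7 kJ/min = 67.712 kW
Heat supplied = 67.712 kW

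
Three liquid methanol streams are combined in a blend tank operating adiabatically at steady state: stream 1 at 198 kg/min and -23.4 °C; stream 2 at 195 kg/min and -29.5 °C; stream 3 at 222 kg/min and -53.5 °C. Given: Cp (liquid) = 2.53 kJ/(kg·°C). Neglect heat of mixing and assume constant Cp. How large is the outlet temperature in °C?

T_out = -36.2 °C

Energy balance with Q = 0: Σ ṁᵢCp,ᵢ(T_out − Tᵢ) = 0
Σ ṁᵢCp,ᵢTᵢ = 198×2.53×-23.4 + 195×2.53×-29.5 + 222×2.53×-53.5 = -56325
Σ ṁᵢCp,ᵢ = 198×2.53 + 195×2.53 + 222×2.53 = 1555.9
T_out = -56325 / 1555.9 = -36.2 °C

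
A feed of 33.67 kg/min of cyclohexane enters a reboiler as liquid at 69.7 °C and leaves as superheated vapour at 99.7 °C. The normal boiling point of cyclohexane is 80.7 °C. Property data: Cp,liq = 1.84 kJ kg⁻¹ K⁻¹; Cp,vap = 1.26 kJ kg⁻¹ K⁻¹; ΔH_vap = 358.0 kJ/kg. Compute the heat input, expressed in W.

Q = 226000 W

liquid 69.7→80.7 °C: 20.24 kJ/kg
vaporisation at 80.7 °C: 358 kJ/kg
vapour 80.7→99.7 °C: 23.94 kJ/kg
Δh = 20.24 + 358 + 23.94 = 402.18 kJ/kg
Q = ṁ·Δh = 33.67 kg/min × 402.18 kJ/kg = 13541 kJ/min
|Q| = 225.69 kW = 225690 W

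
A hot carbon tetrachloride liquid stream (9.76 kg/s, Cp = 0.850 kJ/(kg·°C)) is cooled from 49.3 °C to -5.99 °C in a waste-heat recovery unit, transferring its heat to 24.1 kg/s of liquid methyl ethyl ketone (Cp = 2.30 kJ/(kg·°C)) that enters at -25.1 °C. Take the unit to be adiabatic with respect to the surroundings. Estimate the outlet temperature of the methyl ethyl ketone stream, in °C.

Heat released by hot stream: Q = 9.76 × 0.850 × (49.3 − -5.99) = 458.69 kJ/s
Energy balance on cold side (adiabatic exchanger): Q = ṁ_c·Cp_c·(T_c,out − T_c,in)
T_c,out = -25.1 + 458.69/(24.1 × 2.30) = -16.825 °C

T_c,out = -16.8 °C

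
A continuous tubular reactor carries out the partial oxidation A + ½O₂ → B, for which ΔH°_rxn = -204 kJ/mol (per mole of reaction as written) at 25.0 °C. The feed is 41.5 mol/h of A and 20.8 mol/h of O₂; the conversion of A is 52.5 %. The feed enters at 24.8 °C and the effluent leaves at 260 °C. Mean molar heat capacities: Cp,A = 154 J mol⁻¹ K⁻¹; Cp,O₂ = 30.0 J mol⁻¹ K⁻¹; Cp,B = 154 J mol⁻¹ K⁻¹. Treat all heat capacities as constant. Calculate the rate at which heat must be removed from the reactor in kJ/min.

Extent of reaction ξ = 0.525 × 41.5 = 21.788 mol/h
Reaction term: ξ·ΔH°_rxn = 21.788 × -204 = -4444.7 kJ/h
Sensible, feed 24.8→25 °C: 1.403 kJ/h
Outlet flows (mol/h): A 19.712, O₂ 9.9062, B 21.788
Sensible, products 25→260 °C: 1571.7 kJ/h
Q = ΔH = -2871.5 kJ/h = -0.79765 kW
Heat removed = 47.859 kJ/min

Q_out = 47.9 kJ/min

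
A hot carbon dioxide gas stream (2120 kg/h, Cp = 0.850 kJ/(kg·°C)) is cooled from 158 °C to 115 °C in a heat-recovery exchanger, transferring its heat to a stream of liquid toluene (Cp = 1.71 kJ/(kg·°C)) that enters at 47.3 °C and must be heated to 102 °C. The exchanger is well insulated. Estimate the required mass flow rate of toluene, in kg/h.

ṁ_c = 828 kg/h

Heat released by hot stream: Q = 2120 × 0.850 × (158 − 115) = 77486 kJ/h
Energy balance on cold side (adiabatic exchanger): Q = ṁ_c·Cp_c·(T_c,out − T_c,in)
ṁ_c = 77486 / [1.71 × (102 − 47.3)] = 828.4 kg/h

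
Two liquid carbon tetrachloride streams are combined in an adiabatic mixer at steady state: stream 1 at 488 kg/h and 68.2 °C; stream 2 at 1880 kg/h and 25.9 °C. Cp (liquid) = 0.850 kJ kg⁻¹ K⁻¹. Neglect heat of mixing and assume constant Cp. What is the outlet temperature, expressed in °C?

Energy balance with Q = 0: Σ ṁᵢCp,ᵢ(T_out − Tᵢ) = 0
T_out = Σ ṁᵢCp,ᵢTᵢ / Σ ṁᵢCp,ᵢ
      = 69678 / 2012.8 = 34.617 °C

T_out = 34.6 °C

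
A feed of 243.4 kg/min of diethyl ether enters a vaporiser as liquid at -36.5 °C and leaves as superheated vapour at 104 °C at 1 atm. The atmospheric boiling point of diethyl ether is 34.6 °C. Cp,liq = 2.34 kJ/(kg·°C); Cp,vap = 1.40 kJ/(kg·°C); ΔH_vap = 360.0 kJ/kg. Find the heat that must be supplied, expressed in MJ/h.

liquid -36.5→34.6 °C: 166.37 kJ/kg
vaporisation at 34.6 °C: 360 kJ/kg
vapour 34.6→104 °C: 97.16 kJ/kg
Δh = 166.37 + 360 + 97.16 = 623.53 kJ/kg
Q = ṁ·Δh = 243.4 kg/min × 623.53 kJ/kg = 151770 kJ/min
|Q| = 2529.5 kW = 9106.1 MJ/h

Q = 9110 MJ/h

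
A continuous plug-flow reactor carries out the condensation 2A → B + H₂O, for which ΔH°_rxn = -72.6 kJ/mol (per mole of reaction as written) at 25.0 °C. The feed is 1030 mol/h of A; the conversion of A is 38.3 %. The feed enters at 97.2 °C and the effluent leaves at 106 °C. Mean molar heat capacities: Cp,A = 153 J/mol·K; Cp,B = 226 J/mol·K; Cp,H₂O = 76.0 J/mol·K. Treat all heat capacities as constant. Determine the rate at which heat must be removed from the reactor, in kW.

Extent of reaction ξ = 0.383 × 1030 / 2 = 197.25 mol/h
Reaction term: ξ·ΔH°_rxn = 197.25 × -72.6 = -14320 kJ/h
Sensible, feed 97.2→25 °C: -11378 kJ/h
Outlet flows (mol/h): A 635.51, B 197.25, H₂O 197.25
Sensible, products 25→106 °C: 12701 kJ/h
Q = ΔH = -12997 kJ/h = -3.6103 kW
Heat removed = 3.6103 kW

Q_out = 3.61 kW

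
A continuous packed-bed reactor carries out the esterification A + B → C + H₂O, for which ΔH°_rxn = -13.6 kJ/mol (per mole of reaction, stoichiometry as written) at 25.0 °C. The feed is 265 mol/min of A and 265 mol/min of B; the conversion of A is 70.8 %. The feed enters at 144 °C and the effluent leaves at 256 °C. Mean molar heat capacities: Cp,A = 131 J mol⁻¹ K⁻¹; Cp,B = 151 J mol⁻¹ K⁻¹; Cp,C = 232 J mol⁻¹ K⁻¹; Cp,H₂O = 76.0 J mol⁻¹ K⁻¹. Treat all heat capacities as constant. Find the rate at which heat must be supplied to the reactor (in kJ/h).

Extent of reaction ξ = 0.708 × 265 = 187.62 mol/min
Reaction term: ξ·ΔH°_rxn = 187.62 × -13.6 = -2551.6 kJ/min
Sensible, feed 144→25 °C: -8892.9 kJ/min
Outlet flows (mol/min): A 77.38, B 77.38, C 187.62, H₂O 187.62
Sensible, products 25→256 °C: 18389 kJ/min
Q = ΔH = 6945 kJ/min = 115.75 kW
Heat supplied = 416700 kJ/h

Q_in = 417000 kJ/h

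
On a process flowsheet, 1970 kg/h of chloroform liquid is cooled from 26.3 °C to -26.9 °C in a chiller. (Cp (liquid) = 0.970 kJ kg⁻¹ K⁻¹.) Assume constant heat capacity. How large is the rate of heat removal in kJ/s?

Q_c = 28.2 kJ/s

Q = ṁ·Cp·ΔT = 1970 × 0.970 × (-26.9 − 26.3) = -101660 kJ/h
Converting: 101660 / 3600 s = 28.239 kW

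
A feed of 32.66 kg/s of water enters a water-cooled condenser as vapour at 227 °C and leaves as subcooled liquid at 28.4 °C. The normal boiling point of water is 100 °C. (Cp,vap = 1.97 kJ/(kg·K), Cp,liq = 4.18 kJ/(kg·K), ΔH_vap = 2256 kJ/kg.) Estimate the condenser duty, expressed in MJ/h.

Q_c = 330000 MJ/h

vapour 227→100 °C: -250.19 kJ/kg
condensation at 100 °C: -2256 kJ/kg
liquid 100→28.4 °C: -299.29 kJ/kg
Δh = -250.19 + -2256 + -299.29 = -2805.5 kJ/kg
Q = ṁ·Δh = 32.66 kg/s × -2805.5 kJ/kg = -91627 kJ/s
|Q| = 91627 kW = 329860 MJ/h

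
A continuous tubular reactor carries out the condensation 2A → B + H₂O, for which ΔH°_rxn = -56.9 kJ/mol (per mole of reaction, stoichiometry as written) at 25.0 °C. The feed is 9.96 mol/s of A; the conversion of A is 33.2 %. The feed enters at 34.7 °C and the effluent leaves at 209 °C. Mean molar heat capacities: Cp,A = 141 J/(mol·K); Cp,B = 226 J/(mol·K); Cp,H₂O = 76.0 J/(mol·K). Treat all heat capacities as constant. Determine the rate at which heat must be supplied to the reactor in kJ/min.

Q_in = 9410 kJ/min

Extent of reaction ξ = 0.332 × 9.96 / 2 = 1.6534 mol/s
Reaction term: ξ·ΔH°_rxn = 1.6534 × -56.9 = -94.076 kJ/s
Sensible, feed 34.7→25 °C: -13.622 kJ/s
Outlet flows (mol/s): A 6.6533, B 1.6534, H₂O 1.6534
Sensible, products 25→209 °C: 264.49 kJ/s
Q = ΔH = 156.79 kJ/s = 156.79 kW
Heat supplied = 9407.3 kJ/min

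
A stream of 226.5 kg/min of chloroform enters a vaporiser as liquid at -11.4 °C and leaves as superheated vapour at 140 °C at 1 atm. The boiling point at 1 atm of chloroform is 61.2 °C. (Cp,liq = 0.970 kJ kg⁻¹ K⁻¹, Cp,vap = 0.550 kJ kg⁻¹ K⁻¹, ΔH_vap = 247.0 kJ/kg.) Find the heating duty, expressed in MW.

liquid -11.4→61.2 °C: 70.422 kJ/kg
vaporisation at 61.2 °C: 247 kJ/kg
vapour 61.2→140 °C: 43.34 kJ/kg
Δh = 70.422 + 247 + 43.34 = 360.76 kJ/kg
Q = ṁ·Δh = 226.5 kg/min × 360.76 kJ/kg = 81713 kJ/min
|Q| = 1361.9 kW = 1.3619 MW

Q = 1.36 MW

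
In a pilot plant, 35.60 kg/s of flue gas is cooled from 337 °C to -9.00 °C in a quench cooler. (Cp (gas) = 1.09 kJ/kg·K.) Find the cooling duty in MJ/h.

Q_c = 48300 MJ/h

Q = ṁ·Cp·ΔT = 35.60 × 1.09 × (-9.00 − 337) = -13426 kJ/s
Cooling duty = 48334 MJ/h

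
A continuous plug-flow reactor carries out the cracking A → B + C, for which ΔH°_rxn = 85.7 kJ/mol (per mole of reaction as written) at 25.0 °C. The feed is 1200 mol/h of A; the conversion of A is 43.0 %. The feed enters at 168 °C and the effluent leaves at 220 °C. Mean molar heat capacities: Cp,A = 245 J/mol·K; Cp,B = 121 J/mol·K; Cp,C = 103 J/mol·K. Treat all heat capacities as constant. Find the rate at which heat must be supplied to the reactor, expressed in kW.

Q_in = 15.9 kW

Extent of reaction ξ = 0.430 × 1200 = 516 mol/h
Reaction term: ξ·ΔH°_rxn = 516 × 85.7 = 44221 kJ/h
Sensible, feed 168→25 °C: -42042 kJ/h
Outlet flows (mol/h): A 684, B 516, C 516
Sensible, products 25→220 °C: 55217 kJ/h
Q = ΔH = 57396 kJ/h = 15.943 kW
Heat supplied = 15.943 kW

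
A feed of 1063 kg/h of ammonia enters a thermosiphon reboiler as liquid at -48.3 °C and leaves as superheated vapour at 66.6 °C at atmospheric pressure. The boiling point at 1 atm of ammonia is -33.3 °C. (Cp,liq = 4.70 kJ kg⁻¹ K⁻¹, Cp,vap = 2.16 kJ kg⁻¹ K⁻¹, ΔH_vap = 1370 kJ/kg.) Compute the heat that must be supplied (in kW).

liquid -48.3→-33.3 °C: 70.5 kJ/kg
vaporisation at -33.3 °C: 1370 kJ/kg
vapour -33.3→66.6 °C: 215.78 kJ/kg
Δh = 70.5 + 1370 + 215.78 = 1656.3 kJ/kg
Q = ṁ·Δh = 1063 kg/h × 1656.3 kJ/kg = 1.7606e+06 kJ/h
|Q| = 489.06 kW

Q = 489 kW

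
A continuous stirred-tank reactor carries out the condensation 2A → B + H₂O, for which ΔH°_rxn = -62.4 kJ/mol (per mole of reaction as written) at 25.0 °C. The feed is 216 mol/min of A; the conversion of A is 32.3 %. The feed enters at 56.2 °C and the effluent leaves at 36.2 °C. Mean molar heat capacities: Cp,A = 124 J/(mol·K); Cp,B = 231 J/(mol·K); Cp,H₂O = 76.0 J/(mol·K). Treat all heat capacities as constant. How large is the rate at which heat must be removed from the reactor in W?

Q_out = 44800 W

Extent of reaction ξ = 0.323 × 216 / 2 = 34.884 mol/min
Reaction term: ξ·ΔH°_rxn = 34.884 × -62.4 = -2176.8 kJ/min
Sensible, feed 56.2→25 °C: -835.66 kJ/min
Outlet flows (mol/min): A 146.23, B 34.884, H₂O 34.884
Sensible, products 25→36.2 °C: 323.03 kJ/min
Q = ΔH = -2689.4 kJ/min = -44.823 kW
Heat removed = 44823 W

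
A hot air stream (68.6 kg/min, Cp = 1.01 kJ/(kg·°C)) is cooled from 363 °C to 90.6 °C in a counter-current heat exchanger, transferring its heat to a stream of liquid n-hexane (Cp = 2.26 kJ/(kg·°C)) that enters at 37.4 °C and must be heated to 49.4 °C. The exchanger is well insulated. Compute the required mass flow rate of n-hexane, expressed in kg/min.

Heat released by hot stream: Q = 68.6 × 1.01 × (363 − 90.6) = 18874 kJ/min
Energy balance on cold side (adiabatic exchanger): Q = ṁ_c·Cp_c·(T_c,out − T_c,in)
ṁ_c = 18874 / [2.26 × (49.4 − 37.4)] = 695.93 kg/min

ṁ_c = 696 kg/min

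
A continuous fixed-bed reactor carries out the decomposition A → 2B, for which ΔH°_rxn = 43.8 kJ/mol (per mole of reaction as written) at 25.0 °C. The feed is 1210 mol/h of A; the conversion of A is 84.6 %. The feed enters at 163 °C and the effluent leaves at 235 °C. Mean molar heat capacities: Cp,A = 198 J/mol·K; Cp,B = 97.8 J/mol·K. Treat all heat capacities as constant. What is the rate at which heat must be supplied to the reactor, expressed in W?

Q_in = 17100 W

Extent of reaction ξ = 0.846 × 1210 = 1023.7 mol/h
Reaction term: ξ·ΔH°_rxn = 1023.7 × 43.8 = 44836 kJ/h
Sensible, feed 163→25 °C: -33062 kJ/h
Outlet flows (mol/h): A 186.34, B 2047.3
Sensible, products 25→235 °C: 49796 kJ/h
Q = ΔH = 61570 kJ/h = 17.103 kW
Heat supplied = 17103 W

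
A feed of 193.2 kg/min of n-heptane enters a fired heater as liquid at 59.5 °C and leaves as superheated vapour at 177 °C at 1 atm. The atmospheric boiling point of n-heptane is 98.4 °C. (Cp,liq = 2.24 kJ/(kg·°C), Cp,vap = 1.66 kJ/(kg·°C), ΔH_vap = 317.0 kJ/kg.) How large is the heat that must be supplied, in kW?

liquid 59.5→98.4 °C: 87.136 kJ/kg
vaporisation at 98.4 °C: 317 kJ/kg
vapour 98.4→177 °C: 130.48 kJ/kg
Δh = 87.136 + 317 + 130.48 = 534.61 kJ/kg
Q = ṁ·Δh = 193.2 kg/min × 534.61 kJ/kg = 103290 kJ/min
|Q| = 1721.5 kW

Q = 1720 kW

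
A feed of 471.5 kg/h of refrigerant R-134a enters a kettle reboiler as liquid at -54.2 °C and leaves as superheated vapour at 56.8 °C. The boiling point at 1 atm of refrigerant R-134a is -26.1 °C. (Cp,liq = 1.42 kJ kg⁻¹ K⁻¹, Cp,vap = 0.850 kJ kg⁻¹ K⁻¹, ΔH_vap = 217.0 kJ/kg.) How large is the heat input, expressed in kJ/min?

Q = 2570 kJ/min

liquid -54.2→-26.1 °C: 39.902 kJ/kg
vaporisation at -26.1 °C: 217 kJ/kg
vapour -26.1→56.8 °C: 70.465 kJ/kg
Δh = 39.902 + 217 + 70.465 = 327.37 kJ/kg
Q = ṁ·Δh = 471.5 kg/h × 327.37 kJ/kg = 154350 kJ/h
|Q| = 42.876 kW = 2572.6 kJ/min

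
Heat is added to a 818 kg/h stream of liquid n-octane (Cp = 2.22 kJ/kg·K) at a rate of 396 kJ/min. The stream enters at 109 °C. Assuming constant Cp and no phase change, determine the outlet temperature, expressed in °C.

Q = 396 kJ/min = 23760 kJ/h
ΔT = Q/(ṁ·Cp) = 23760/(818×2.22) = 13.084 K
T_out = 109 + 13.084 = 122.08 °C

T_out = 122 °C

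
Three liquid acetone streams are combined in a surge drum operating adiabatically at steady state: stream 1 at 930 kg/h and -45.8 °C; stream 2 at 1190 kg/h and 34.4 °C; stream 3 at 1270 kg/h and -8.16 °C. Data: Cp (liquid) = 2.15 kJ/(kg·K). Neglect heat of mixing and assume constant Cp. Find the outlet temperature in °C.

T_out = -3.55 °C

Adiabatic, steady state ⇒ Σ ṁᵢCp,ᵢ(T_out − Tᵢ) = 0
T_out = Σ ṁᵢCp,ᵢTᵢ / Σ ṁᵢCp,ᵢ
      = -25846 / 7288.5 = -3.5461 °C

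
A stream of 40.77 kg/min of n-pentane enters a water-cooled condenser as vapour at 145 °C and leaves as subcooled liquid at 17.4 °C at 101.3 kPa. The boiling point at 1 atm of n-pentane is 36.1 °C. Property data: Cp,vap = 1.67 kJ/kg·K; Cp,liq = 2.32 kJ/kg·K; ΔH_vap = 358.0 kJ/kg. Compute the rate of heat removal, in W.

Q_c = 396000 W

vapour 145→36.1 °C: -181.86 kJ/kg
condensation at 36.1 °C: -358 kJ/kg
liquid 36.1→17.4 °C: -43.384 kJ/kg
Δh = -181.86 + -358 + -43.384 = -583.25 kJ/kg
Q = ṁ·Δh = 40.77 kg/min × -583.25 kJ/kg = -23779 kJ/min
|Q| = 396.32 kW = 396320 W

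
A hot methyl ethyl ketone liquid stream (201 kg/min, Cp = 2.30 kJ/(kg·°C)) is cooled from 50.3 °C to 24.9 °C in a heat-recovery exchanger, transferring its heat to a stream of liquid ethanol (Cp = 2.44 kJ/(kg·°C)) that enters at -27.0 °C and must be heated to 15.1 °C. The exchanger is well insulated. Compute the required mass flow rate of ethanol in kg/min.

Heat released by hot stream: Q = 201 × 2.30 × (50.3 − 24.9) = 11742 kJ/min
Energy balance on cold side (adiabatic exchanger): Q = ṁ_c·Cp_c·(T_c,out − T_c,in)
ṁ_c = 11742 / [2.44 × (15.1 − -27.0)] = 114.31 kg/min

ṁ_c = 114 kg/min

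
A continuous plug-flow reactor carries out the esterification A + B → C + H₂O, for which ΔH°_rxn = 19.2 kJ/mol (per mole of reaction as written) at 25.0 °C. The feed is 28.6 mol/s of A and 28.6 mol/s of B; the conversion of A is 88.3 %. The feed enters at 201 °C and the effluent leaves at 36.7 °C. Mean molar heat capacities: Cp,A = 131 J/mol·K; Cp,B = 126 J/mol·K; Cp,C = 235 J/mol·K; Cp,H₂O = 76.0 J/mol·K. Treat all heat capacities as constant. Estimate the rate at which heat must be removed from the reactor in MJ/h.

Q_out = 2540 MJ/h

Extent of reaction ξ = 0.883 × 28.6 = 25.254 mol/s
Reaction term: ξ·ΔH°_rxn = 25.254 × 19.2 = 484.87 kJ/s
Sensible, feed 201→25 °C: -1293.6 kJ/s
Outlet flows (mol/s): A 3.3462, B 3.3462, C 25.254, H₂O 25.254
Sensible, products 25→36.7 °C: 101.95 kJ/s
Q = ΔH = -706.81 kJ/s = -706.81 kW
Heat removed = 2544.5 MJ/h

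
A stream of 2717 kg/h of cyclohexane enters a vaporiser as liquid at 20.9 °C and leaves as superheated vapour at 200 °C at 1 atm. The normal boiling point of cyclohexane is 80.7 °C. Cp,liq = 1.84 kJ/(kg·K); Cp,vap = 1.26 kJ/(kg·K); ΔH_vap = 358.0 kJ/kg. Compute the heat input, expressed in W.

liquid 20.9→80.7 °C: 110.03 kJ/kg
vaporisation at 80.7 °C: 358 kJ/kg
vapour 80.7→200 °C: 150.32 kJ/kg
Δh = 110.03 + 358 + 150.32 = 618.35 kJ/kg
Q = ṁ·Δh = 2717 kg/h × 618.35 kJ/kg = 1.6801e+06 kJ/h
|Q| = 466.68 kW = 466680 W

Q = 467000 W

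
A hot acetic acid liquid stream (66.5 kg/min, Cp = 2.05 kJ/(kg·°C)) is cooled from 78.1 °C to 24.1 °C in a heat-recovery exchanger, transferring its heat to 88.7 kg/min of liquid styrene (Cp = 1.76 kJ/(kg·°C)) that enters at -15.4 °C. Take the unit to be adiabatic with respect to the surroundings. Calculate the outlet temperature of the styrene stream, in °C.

Heat released by hot stream: Q = 66.5 × 2.05 × (78.1 − 24.1) = 7361.5 kJ/min
Energy balance on cold side (adiabatic exchanger): Q = ṁ_c·Cp_c·(T_c,out − T_c,in)
T_c,out = -15.4 + 7361.5/(88.7 × 1.76) = 31.756 °C

T_c,out = 31.8 °C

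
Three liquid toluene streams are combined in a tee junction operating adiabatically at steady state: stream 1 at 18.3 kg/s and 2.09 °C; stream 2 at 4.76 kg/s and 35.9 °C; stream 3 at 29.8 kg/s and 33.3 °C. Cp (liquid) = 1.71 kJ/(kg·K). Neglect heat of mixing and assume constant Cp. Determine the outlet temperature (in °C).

T_out = 22.7 °C

Adiabatic, steady state ⇒ Σ ṁᵢCp,ᵢ(T_out − Tᵢ) = 0
T_out = Σ ṁᵢCp,ᵢTᵢ / Σ ṁᵢCp,ᵢ
      = 2054.5 / 90.391 = 22.729 °C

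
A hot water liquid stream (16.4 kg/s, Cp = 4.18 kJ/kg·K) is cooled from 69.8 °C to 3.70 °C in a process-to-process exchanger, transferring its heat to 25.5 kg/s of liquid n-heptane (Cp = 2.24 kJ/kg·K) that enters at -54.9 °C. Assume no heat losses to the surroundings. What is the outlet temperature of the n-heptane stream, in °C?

T_c,out = 24.4 °C

Heat released by hot stream: Q = 16.4 × 4.18 × (69.8 − 3.70) = 4531.3 kJ/s
Energy balance on cold side (adiabatic exchanger): Q = ṁ_c·Cp_c·(T_c,out − T_c,in)
T_c,out = -54.9 + 4531.3/(25.5 × 2.24) = 24.429 °C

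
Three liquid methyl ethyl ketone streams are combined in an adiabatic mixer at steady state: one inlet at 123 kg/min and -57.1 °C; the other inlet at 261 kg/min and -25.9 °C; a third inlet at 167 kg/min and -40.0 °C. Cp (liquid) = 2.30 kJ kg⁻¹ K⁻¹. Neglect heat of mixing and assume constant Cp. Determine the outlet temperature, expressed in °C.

T_out = -37.1 °C

Energy balance with Q = 0: Σ ṁᵢCp,ᵢ(T_out − Tᵢ) = 0
Σ ṁᵢCp,ᵢTᵢ = 123×2.30×-57.1 + 261×2.30×-25.9 + 167×2.30×-40.0 = -47065
Σ ṁᵢCp,ᵢ = 123×2.30 + 261×2.30 + 167×2.30 = 1267.3
T_out = -47065 / 1267.3 = -37.138 °C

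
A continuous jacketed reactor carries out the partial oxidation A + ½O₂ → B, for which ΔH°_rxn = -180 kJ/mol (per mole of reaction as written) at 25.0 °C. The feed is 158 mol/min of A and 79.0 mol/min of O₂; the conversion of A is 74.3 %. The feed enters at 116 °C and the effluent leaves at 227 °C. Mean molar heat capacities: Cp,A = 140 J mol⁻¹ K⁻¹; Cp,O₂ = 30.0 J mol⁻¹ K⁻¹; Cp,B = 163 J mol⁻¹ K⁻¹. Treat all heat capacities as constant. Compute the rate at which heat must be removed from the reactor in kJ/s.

Q_out = 304 kJ/s

Extent of reaction ξ = 0.743 × 158 = 117.39 mol/min
Reaction term: ξ·ΔH°_rxn = 117.39 × -180 = -21131 kJ/min
Sensible, feed 116→25 °C: -2228.6 kJ/min
Outlet flows (mol/min): A 40.606, O₂ 20.303, B 117.39
Sensible, products 25→227 °C: 5136.7 kJ/min
Q = ΔH = -18223 kJ/min = -303.71 kW
Heat removed = 303.71 kJ/s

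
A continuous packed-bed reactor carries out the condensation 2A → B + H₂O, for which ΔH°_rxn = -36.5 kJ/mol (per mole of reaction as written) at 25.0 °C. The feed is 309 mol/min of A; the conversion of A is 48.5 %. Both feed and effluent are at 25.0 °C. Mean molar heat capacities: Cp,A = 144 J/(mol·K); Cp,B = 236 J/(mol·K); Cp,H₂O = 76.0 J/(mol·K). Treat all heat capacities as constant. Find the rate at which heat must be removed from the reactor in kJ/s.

Extent of reaction ξ = 0.485 × 309 / 2 = 74.933 mol/min
Reaction term: ξ·ΔH°_rxn = 74.933 × -36.5 = -2735 kJ/min
Q = ΔH = -2735 kJ/min = -45.584 kW
Heat removed = 45.584 kJ/s

Q_out = 45.6 kJ/s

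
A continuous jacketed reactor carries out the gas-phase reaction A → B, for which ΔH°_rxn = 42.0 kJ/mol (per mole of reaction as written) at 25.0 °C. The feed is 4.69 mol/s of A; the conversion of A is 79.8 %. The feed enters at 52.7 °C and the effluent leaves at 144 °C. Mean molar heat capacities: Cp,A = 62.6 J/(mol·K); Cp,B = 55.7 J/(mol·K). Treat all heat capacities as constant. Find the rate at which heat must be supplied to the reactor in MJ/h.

Q_in = 651 MJ/h

Extent of reaction ξ = 0.798 × 4.69 = 3.7426 mol/s
Reaction term: ξ·ΔH°_rxn = 3.7426 × 42.0 = 157.19 kJ/s
Sensible, feed 52.7→25 °C: -8.1326 kJ/s
Outlet flows (mol/s): A 0.94738, B 3.7426
Sensible, products 25→144 °C: 31.865 kJ/s
Q = ΔH = 180.92 kJ/s = 180.92 kW
Heat supplied = 651.32 MJ/h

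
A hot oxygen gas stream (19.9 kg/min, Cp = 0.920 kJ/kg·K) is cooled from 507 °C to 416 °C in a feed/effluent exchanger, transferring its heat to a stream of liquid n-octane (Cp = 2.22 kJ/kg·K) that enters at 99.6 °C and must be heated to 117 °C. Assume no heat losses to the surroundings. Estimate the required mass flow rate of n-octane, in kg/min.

ṁ_c = 43.1 kg/min

Heat released by hot stream: Q = 19.9 × 0.920 × (507 − 416) = 1666 kJ/min
Energy balance on cold side (adiabatic exchanger): Q = ṁ_c·Cp_c·(T_c,out − T_c,in)
ṁ_c = 1666 / [2.22 × (117 − 99.6)] = 43.13 kg/min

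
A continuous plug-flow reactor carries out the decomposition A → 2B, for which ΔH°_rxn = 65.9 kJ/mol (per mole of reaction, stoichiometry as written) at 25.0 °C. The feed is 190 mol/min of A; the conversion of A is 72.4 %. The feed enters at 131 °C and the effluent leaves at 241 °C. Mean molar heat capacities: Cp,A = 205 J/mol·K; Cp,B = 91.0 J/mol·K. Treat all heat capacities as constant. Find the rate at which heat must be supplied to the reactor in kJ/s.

Q_in = 211 kJ/s

Extent of reaction ξ = 0.724 × 190 = 137.56 mol/min
Reaction term: ξ·ΔH°_rxn = 137.56 × 65.9 = 9065.2 kJ/min
Sensible, feed 131→25 °C: -4128.7 kJ/min
Outlet flows (mol/min): A 52.44, B 275.12
Sensible, products 25→241 °C: 7729.8 kJ/min
Q = ΔH = 12666 kJ/min = 211.11 kW
Heat supplied = 211.11 kJ/s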